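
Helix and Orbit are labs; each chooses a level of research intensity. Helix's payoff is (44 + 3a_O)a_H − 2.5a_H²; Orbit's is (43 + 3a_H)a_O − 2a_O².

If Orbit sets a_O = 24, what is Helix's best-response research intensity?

Expanding Helix's payoff: 44a_H + 3a_Oa_H − 2.5a_H².
∂π/∂a_H = 44 + 3a_O − 5a_H = 0, so a_H = 8.8 + 0.6a_O.
At a_O = 24: a_H = 8.8 + 0.6·24 = 23.2.

23.2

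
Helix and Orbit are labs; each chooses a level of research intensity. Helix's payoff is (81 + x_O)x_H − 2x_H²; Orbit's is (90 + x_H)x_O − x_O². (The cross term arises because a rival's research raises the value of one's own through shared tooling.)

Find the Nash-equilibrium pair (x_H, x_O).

36, 63

Expanding Helix's payoff: 81x_H + x_Ox_H − 2x_H².
∂π/∂x_H = 81 + x_O − 4x_H = 0, so x_H = 20.25 + 0.25x_O.
Likewise for Orbit: x_O = 45 + 0.5x_H.
Substituting the second reaction function into the first: x_H = 20.25 + 0.25(45 + 0.5x_H), which gives 0.875x_H = 31.5 ⇒ x_H = 36.
Then x_O = 45 + 0.5·36 = 63.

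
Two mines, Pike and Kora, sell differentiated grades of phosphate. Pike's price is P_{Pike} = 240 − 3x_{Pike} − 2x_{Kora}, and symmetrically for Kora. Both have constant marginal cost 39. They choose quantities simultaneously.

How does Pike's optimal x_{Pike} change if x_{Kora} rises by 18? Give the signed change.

Mine Pike's profit: π = x_{Pike}(240 − 3x_{Pike} − 2x_{Kora}) − 39x_{Pike}.
∂π/∂x_{Pike} = 201 − 6x_{Pike} − 2x_{Kora} = 0 ⇒ x_{Pike} = 33.5 − (1/3)x_{Kora}.
The reaction-function slope is −1/3, so an 18-unit rise in x_{Kora} moves x_{Pike} by −1/3 × 18 = −6. Pike's best response falls — the actions are strategic substitutes.

-6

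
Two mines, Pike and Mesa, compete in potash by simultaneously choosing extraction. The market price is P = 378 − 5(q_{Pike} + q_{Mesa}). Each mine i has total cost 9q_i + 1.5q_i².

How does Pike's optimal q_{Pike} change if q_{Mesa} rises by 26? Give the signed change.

Mine Pike's profit: π = q_{Pike}(378 − 5(q_{Pike} + q_{Mesa})) − 9q_{Pike} − 1.5q_{Pike}².
∂π/∂q_{Pike} = 369 − 13q_{Pike} − 5q_{Mesa} = 0, so q_{Pike} = 369/13 − (5/13)q_{Mesa}.
The reaction-function slope is −5/13, so a 26-unit rise in q_{Mesa} moves q_{Pike} by −5/13 × 26 = −10. Pike's best response falls — the actions are strategic substitutes.

-10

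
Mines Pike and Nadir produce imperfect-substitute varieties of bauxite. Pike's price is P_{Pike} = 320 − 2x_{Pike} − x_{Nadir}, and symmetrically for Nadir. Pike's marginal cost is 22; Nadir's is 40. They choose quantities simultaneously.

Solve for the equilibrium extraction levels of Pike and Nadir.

Mine Pike's profit: π = x_{Pike}(320 − 2x_{Pike} − x_{Nadir}) − 22x_{Pike}.
∂π/∂x_{Pike} = 298 − 4x_{Pike} − x_{Nadir} = 0 ⇒ x_{Pike} = 74.5 − 0.25x_{Nadir}.
Similarly x_{Nadir} = 70 − 0.25x_{Pike}.
Plugging x_{Nadir} into Pike's best response: x_{Pike} = 74.5 − 0.25(70 − 0.25x_{Pike}) ⇒ 0.9375x_{Pike} = 57, so x_{Pike} = 60.8.
Then x_{Nadir} = 70 − 0.25·60.8 = 54.8.

60.8, 54.8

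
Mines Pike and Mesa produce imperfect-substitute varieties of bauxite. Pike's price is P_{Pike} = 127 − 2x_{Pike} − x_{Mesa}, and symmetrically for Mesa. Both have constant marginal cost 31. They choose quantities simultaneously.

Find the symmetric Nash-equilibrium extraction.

19.2

Mine Pike's profit: π = x_{Pike}(127 − 2x_{Pike} − x_{Mesa}) − 31x_{Pike}.
∂π/∂x_{Pike} = 96 − 4x_{Pike} − x_{Mesa} = 0 ⇒ x_{Pike} = 24 − 0.25x_{Mesa}.
By symmetry x_{Mesa} = x_{Pike}; substituting into the reaction function, 1.25x_{Pike} = 24 and x_{Pike} = 19.2.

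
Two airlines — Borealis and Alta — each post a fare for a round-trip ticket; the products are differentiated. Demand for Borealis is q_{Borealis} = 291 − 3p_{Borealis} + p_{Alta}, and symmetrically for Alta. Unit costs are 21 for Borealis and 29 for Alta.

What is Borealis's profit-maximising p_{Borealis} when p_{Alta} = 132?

81

Borealis's profit: π = (p_{Borealis} − 21)(291 − 3p_{Borealis} + p_{Alta}).
∂π/∂p_{Borealis} = 354 − 6p_{Borealis} + p_{Alta} = 0 ⇒ p_{Borealis} = 59 + (1/6)p_{Alta}.
At p_{Alta} = 132: p_{Borealis} = 59 + (1/6)·132 = 81.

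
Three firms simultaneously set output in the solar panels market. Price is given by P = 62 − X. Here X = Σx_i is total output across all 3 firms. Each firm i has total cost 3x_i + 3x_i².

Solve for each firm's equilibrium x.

A representative firm's profit is π_i = x_i(62 − X) − 3x_i − 3x_i², with X = x_i + Σ_{j≠i} x_j.
First-order condition: 59 − 8x_i − Σ_{j≠i} x_j = 0.
Imposing symmetry (x_j = x for all j) turns Σ_{j≠i} x_j into 2x, so 59 = 10x and x = 5.9.

5.9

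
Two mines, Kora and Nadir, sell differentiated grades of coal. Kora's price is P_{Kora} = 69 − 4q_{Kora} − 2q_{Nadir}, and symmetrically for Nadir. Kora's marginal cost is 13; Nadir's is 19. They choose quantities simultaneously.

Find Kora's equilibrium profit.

134.56

Mine Kora's profit: π = q_{Kora}(69 − 4q_{Kora} − 2q_{Nadir}) − 13q_{Kora}.
∂π/∂q_{Kora} = 56 − 8q_{Kora} − 2q_{Nadir} = 0 ⇒ q_{Kora} = 7 − 0.25q_{Nadir}.
Similarly q_{Nadir} = 6.25 − 0.25q_{Kora}.
Plugging q_{Nadir} into Kora's best response: q_{Kora} = 7 − 0.25(6.25 − 0.25q_{Kora}) ⇒ 0.9375q_{Kora} = 5.4375, so q_{Kora} = 5.8.
Then q_{Nadir} = 6.25 − 0.25·5.8 = 4.8.
P_{Kora} = 69 − 4·5.8 − 2·4.8 = 36.2.
Profit = (36.2 − 13)·5.8 = 134.56.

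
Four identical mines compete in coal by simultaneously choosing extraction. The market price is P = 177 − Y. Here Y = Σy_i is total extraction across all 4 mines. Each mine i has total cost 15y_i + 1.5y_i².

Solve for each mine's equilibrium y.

A representative mine's profit is π_i = y_i(177 − Y) − 15y_i − 1.5y_i², with Y = y_i + Σ_{j≠i} y_j.
First-order condition: 162 − 5y_i − Σ_{j≠i} y_j = 0.
Imposing symmetry (y_j = y for all j) turns Σ_{j≠i} y_j into 3y, so 162 = 8y and y = 20.25.

20.25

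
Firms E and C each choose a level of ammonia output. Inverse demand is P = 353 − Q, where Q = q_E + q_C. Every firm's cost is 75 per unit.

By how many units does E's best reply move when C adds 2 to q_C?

-1

Firm E's profit: π = q_E(353 − (q_E + q_C)) − 75q_E.
∂π/∂q_E = 278 − 2q_E − q_C = 0, so q_E = 139 − 0.5q_C.
The reaction-function slope is −0.5, so a 2-unit rise in q_C moves q_E by −0.5 × 2 = −1. E's best response falls — the actions are strategic substitutes.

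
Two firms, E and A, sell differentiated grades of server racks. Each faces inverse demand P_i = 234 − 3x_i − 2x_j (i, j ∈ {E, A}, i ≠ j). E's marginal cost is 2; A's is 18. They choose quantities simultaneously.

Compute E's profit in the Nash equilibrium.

Firm E's profit: π = x_E(234 − 3x_E − 2x_A) − 2x_E.
∂π/∂x_E = 232 − 6x_E − 2x_A = 0 ⇒ x_E = 116/3 − (1/3)x_A.
Similarly x_A = 36 − (1/3)x_E.
Solving the two reaction functions simultaneously: (1 − (−1/3)(−1/3))x_E = 116/3 − (1/3)·36, so (8/9)x_E = 80/3 and x_E = 30.
Then x_A = 36 − (1/3)·30 = 26.
P_E = 234 − 3·30 − 2·26 = 92.
Profit = (92 − 2)·30 = 2700.

2700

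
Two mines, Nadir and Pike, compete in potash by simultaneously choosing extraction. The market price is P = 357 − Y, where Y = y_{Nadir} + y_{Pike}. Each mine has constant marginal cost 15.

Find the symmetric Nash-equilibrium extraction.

114

Mine Nadir's profit: π = y_{Nadir}(357 − (y_{Nadir} + y_{Pike})) − 15y_{Nadir}.
∂π/∂y_{Nadir} = 342 − 2y_{Nadir} − y_{Pike} = 0, so y_{Nadir} = 171 − 0.5y_{Pike}.
Setting y_{Nadir} = y_{Pike} in the reaction function: y_{Nadir} = 171 − 0.5y_{Nadir}, so y_{Nadir} = 171 / 1.5 = 114.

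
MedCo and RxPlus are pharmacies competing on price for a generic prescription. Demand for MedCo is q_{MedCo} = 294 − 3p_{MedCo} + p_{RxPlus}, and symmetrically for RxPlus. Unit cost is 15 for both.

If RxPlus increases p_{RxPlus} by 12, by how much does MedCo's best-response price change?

MedCo's profit: π = (p_{MedCo} − 15)(294 − 3p_{MedCo} + p_{RxPlus}).
∂π/∂p_{MedCo} = 339 − 6p_{MedCo} + p_{RxPlus} = 0 ⇒ p_{MedCo} = 56.5 + (1/6)p_{RxPlus}.
The reaction-function slope is 1/6, so a 12-unit rise in p_{RxPlus} moves p_{MedCo} by 1/6 × 12 = 2. MedCo's best response rises — the actions are strategic complements.

2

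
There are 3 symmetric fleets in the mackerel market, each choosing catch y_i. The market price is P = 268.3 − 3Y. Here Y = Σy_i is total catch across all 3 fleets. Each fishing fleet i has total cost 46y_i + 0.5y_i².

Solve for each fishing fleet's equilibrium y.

17.1

A representative fishing fleet's profit is π_i = y_i(268.3 − 3Y) − 46y_i − 0.5y_i², with Y = y_i + Σ_{j≠i} y_j.
First-order condition: 222.3 − 7y_i − 3Σ_{j≠i} y_j = 0.
Imposing symmetry (y_j = y for all j) turns Σ_{j≠i} y_j into 2y, so 222.3 = 13y and y = 17.1.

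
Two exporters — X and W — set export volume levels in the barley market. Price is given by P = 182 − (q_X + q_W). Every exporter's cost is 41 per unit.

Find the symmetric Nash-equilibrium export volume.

47

Exporter X's profit: π = q_X(182 − (q_X + q_W)) − 41q_X.
∂π/∂q_X = 141 − 2q_X − q_W = 0, so q_X = 70.5 − 0.5q_W.
By symmetry q_W = q_X; substituting into the reaction function, 1.5q_X = 70.5 and q_X = 47.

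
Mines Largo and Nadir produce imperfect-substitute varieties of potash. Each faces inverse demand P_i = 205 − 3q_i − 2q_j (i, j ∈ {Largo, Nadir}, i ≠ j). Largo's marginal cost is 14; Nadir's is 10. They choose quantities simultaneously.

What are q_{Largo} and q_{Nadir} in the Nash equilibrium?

23.625, 24.625

Mine Largo's profit: π = q_{Largo}(205 − 3q_{Largo} − 2q_{Nadir}) − 14q_{Largo}.
∂π/∂q_{Largo} = 191 − 6q_{Largo} − 2q_{Nadir} = 0 ⇒ q_{Largo} = 191/6 − (1/3)q_{Nadir}.
Similarly q_{Nadir} = 32.5 − (1/3)q_{Largo}.
Substituting the second reaction function into the first: q_{Largo} = 191/6 − (1/3)(32.5 − (1/3)q_{Largo}), which gives (8/9)q_{Largo} = 21 ⇒ q_{Largo} = 23.625.
Then q_{Nadir} = 32.5 − (1/3)·23.625 = 24.625.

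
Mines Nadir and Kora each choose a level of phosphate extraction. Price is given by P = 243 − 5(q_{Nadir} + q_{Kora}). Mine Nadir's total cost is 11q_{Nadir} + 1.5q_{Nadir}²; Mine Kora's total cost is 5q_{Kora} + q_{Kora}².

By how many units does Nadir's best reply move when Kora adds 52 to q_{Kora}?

Mine Nadir's profit: π = q_{Nadir}(243 − 5(q_{Nadir} + q_{Kora})) − 11q_{Nadir} − 1.5q_{Nadir}².
∂π/∂q_{Nadir} = 232 − 13q_{Nadir} − 5q_{Kora} = 0, so q_{Nadir} = 232/13 − (5/13)q_{Kora}.
The reaction-function slope is −5/13, so a 52-unit rise in q_{Kora} moves q_{Nadir} by −5/13 × 52 = −20. Nadir's best response falls — the actions are strategic substitutes.

-20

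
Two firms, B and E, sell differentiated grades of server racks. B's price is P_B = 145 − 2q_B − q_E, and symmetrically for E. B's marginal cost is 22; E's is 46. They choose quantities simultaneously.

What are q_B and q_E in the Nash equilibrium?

26.2, 18.2

Firm B's profit: π = q_B(145 − 2q_B − q_E) − 22q_B.
∂π/∂q_B = 123 − 4q_B − q_E = 0 ⇒ q_B = 30.75 − 0.25q_E.
Similarly q_E = 24.75 − 0.25q_B.
Plugging q_E into B's best response: q_B = 30.75 − 0.25(24.75 − 0.25q_B) ⇒ 0.9375q_B = 24.5625, so q_B = 26.2.
Then q_E = 24.75 − 0.25·26.2 = 18.2.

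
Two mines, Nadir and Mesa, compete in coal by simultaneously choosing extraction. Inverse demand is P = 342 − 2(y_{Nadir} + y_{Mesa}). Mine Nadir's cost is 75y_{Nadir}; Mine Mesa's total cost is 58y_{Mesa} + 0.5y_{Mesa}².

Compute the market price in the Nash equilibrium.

170.875

Mine Nadir's profit: π = y_{Nadir}(342 − 2(y_{Nadir} + y_{Mesa})) − 75y_{Nadir}.
∂π/∂y_{Nadir} = 267 − 4y_{Nadir} − 2y_{Mesa} = 0, so y_{Nadir} = 66.75 − 0.5y_{Mesa}.
For Mesa: ∂π/∂y_{Mesa} = 284 − 5y_{Mesa} − 2y_{Nadir} = 0 ⇒ y_{Mesa} = 56.8 − 0.4y_{Nadir}.
Solving the two reaction functions simultaneously: (1 − (−0.5)(−0.4))y_{Nadir} = 66.75 − 0.5·56.8, so 0.8y_{Nadir} = 38.35 and y_{Nadir} = 47.9375.
Then y_{Mesa} = 56.8 − 0.4·47.9375 = 37.625.
Equilibrium price: P = 342 − 2·85.5625 = 170.875.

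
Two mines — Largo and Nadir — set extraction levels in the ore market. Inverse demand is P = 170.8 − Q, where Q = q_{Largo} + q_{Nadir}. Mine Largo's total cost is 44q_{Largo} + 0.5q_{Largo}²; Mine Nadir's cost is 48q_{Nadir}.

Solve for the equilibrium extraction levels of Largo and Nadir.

26.16, 48.32

Mine Largo's profit: π = q_{Largo}(170.8 − (q_{Largo} + q_{Nadir})) − 44q_{Largo} − 0.5q_{Largo}².
∂π/∂q_{Largo} = 126.8 − 3q_{Largo} − q_{Nadir} = 0, so q_{Largo} = 634/15 − (1/3)q_{Nadir}.
For Nadir: ∂π/∂q_{Nadir} = 122.8 − 2q_{Nadir} − q_{Largo} = 0 ⇒ q_{Nadir} = 61.4 − 0.5q_{Largo}.
Plugging q_{Nadir} into Largo's best response: q_{Largo} = 634/15 − (1/3)(61.4 − 0.5q_{Largo}) ⇒ (5/6)q_{Largo} = 21.8, so q_{Largo} = 26.16.
Then q_{Nadir} = 61.4 − 0.5·26.16 = 48.32.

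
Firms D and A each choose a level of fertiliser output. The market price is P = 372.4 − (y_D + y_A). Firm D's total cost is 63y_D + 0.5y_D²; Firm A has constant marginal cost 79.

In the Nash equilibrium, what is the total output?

Firm D's profit: π = y_D(372.4 − (y_D + y_A)) − 63y_D − 0.5y_D².
∂π/∂y_D = 309.4 − 3y_D − y_A = 0, so y_D = 1547/15 − (1/3)y_A.
For A: ∂π/∂y_A = 293.4 − 2y_A − y_D = 0 ⇒ y_A = 146.7 − 0.5y_D.
Plugging y_A into D's best response: y_D = 1547/15 − (1/3)(146.7 − 0.5y_D) ⇒ (5/6)y_D = 1627/30, so y_D = 65.08.
Then y_A = 146.7 − 0.5·65.08 = 114.16.
Total output: 65.08 + 114.16 = 179.24.

179.24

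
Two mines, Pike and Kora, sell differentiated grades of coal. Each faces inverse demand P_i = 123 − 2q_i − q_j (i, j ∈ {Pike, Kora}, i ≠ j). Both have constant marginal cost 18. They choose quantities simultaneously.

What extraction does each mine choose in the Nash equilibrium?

21

Mine Pike's profit: π = q_{Pike}(123 − 2q_{Pike} − q_{Kora}) − 18q_{Pike}.
∂π/∂q_{Pike} = 105 − 4q_{Pike} − q_{Kora} = 0 ⇒ q_{Pike} = 26.25 − 0.25q_{Kora}.
Setting q_{Pike} = q_{Kora} in the reaction function: q_{Pike} = 26.25 − 0.25q_{Pike}, so q_{Pike} = 26.25 / 1.25 = 21.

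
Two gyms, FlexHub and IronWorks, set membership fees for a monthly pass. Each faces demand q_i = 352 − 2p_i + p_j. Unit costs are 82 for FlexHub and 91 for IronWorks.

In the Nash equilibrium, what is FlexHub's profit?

FlexHub's profit: π = (p_{FlexHub} − 82)(352 − 2p_{FlexHub} + p_{IronWorks}).
∂π/∂p_{FlexHub} = 516 − 4p_{FlexHub} + p_{IronWorks} = 0 ⇒ p_{FlexHub} = 129 + 0.25p_{IronWorks}.
Similarly p_{IronWorks} = 133.5 + 0.25p_{FlexHub}.
Solving the two reaction functions simultaneously: (1 − (0.25)(0.25))p_{FlexHub} = 129 + 0.25·133.5, so 0.9375p_{FlexHub} = 162.375 and p_{FlexHub} = 173.2.
Then p_{IronWorks} = 133.5 + 0.25·173.2 = 176.8.
q_{FlexHub} = 352 − 2·173.2 + 176.8 = 182.4.
Profit = (173.2 − 82)·182.4 = 16634.88.

16634.88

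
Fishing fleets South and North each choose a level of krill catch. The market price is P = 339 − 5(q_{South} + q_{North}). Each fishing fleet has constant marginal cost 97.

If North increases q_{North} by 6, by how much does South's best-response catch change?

Fishing fleet South's profit: π = q_{South}(339 − 5(q_{South} + q_{North})) − 97q_{South}.
∂π/∂q_{South} = 242 − 10q_{South} − 5q_{North} = 0, so q_{South} = 24.2 − 0.5q_{North}.
The reaction-function slope is −0.5, so a 6-unit rise in q_{North} moves q_{South} by −0.5 × 6 = −3. South's best response falls — the actions are strategic substitutes.

-3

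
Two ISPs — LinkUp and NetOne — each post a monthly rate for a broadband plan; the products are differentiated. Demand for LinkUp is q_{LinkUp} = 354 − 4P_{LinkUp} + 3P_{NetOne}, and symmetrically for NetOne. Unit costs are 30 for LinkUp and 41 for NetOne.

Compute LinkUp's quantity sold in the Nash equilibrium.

LinkUp's profit: π = (P_{LinkUp} − 30)(354 − 4P_{LinkUp} + 3P_{NetOne}).
∂π/∂P_{LinkUp} = 474 − 8P_{LinkUp} + 3P_{NetOne} = 0 ⇒ P_{LinkUp} = 59.25 + 0.375P_{NetOne}.
Similarly P_{NetOne} = 64.75 + 0.375P_{LinkUp}.
Plugging P_{NetOne} into LinkUp's best response: P_{LinkUp} = 59.25 + 0.375(64.75 + 0.375P_{LinkUp}) ⇒ (55/64)P_{LinkUp} = 2673/32, so P_{LinkUp} = 97.2.
Then P_{NetOne} = 64.75 + 0.375·97.2 = 101.2.
q_{LinkUp} = 354 − 4·97.2 + 3·101.2 = 268.8.

268.8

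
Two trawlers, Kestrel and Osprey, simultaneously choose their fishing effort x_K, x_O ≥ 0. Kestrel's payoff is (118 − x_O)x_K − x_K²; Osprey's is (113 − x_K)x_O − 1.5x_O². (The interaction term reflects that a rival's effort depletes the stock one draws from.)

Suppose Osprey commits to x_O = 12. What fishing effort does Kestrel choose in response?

53

Expanding Kestrel's payoff: 118x_K − x_Ox_K − x_K².
∂π/∂x_K = 118 − x_O − 2x_K = 0, so x_K = 59 − 0.5x_O.
At x_O = 12: x_K = 59 − 0.5·12 = 53.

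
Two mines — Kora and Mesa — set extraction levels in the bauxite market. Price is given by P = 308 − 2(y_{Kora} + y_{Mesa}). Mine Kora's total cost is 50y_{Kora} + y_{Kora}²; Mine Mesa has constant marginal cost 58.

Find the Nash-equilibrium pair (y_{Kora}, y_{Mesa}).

26.6, 49.2

Mine Kora's profit: π = y_{Kora}(308 − 2(y_{Kora} + y_{Mesa})) − 50y_{Kora} − y_{Kora}².
∂π/∂y_{Kora} = 258 − 6y_{Kora} − 2y_{Mesa} = 0, so y_{Kora} = 43 − (1/3)y_{Mesa}.
For Mesa: ∂π/∂y_{Mesa} = 250 − 4y_{Mesa} − 2y_{Kora} = 0 ⇒ y_{Mesa} = 62.5 − 0.5y_{Kora}.
Substituting the second reaction function into the first: y_{Kora} = 43 − (1/3)(62.5 − 0.5y_{Kora}), which gives (5/6)y_{Kora} = 133/6 ⇒ y_{Kora} = 26.6.
Then y_{Mesa} = 62.5 − 0.5·26.6 = 49.2.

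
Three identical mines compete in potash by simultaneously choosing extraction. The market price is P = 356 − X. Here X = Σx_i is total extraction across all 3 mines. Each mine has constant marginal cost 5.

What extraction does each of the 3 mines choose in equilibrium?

87.75

A representative mine's profit is π_i = x_i(356 − X) − 5x_i, with X = x_i + Σ_{j≠i} x_j.
First-order condition: 351 − 2x_i − Σ_{j≠i} x_j = 0.
In a symmetric equilibrium every mine chooses the same x, so Σ_{j≠i} x_j = 2x. The condition becomes 351 − 4x = 0, giving x = 351/4 = 87.75.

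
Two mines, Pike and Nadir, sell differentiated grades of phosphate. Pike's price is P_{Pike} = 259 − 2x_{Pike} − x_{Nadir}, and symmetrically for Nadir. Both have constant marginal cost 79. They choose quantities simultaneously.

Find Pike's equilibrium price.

Mine Pike's profit: π = x_{Pike}(259 − 2x_{Pike} − x_{Nadir}) − 79x_{Pike}.
∂π/∂x_{Pike} = 180 − 4x_{Pike} − x_{Nadir} = 0 ⇒ x_{Pike} = 45 − 0.25x_{Nadir}.
By symmetry x_{Nadir} = x_{Pike}; substituting into the reaction function, 1.25x_{Pike} = 45 and x_{Pike} = 36.
P_{Pike} = 259 − 2·36 − 36 = 151.

151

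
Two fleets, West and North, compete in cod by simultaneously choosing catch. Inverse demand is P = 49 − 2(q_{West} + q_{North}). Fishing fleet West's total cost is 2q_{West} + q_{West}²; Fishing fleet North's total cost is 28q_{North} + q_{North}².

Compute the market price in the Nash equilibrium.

Fishing fleet West's profit: π = q_{West}(49 − 2(q_{West} + q_{North})) − 2q_{West} − q_{West}².
∂π/∂q_{West} = 47 − 6q_{West} − 2q_{North} = 0, so q_{West} = 47/6 − (1/3)q_{North}.
By the same steps for North: q_{North} = 3.5 − (1/3)q_{West}.
Solving the two reaction functions simultaneously: (1 − (−1/3)(−1/3))q_{West} = 47/6 − (1/3)·3.5, so (8/9)q_{West} = 20/3 and q_{West} = 7.5.
Then q_{North} = 3.5 − (1/3)·7.5 = 1.
Equilibrium price: P = 49 − 2·8.5 = 32.

32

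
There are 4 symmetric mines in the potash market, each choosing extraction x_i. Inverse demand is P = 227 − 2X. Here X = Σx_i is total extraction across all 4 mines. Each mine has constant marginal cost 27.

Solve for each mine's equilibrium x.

A representative mine's profit is π_i = x_i(227 − 2X) − 27x_i, with X = x_i + Σ_{j≠i} x_j.
First-order condition: 200 − 4x_i − 2Σ_{j≠i} x_j = 0.
In a symmetric equilibrium every mine chooses the same x, so Σ_{j≠i} x_j = 3x. The condition becomes 200 − 10x = 0, giving x = 200/10 = 20.

20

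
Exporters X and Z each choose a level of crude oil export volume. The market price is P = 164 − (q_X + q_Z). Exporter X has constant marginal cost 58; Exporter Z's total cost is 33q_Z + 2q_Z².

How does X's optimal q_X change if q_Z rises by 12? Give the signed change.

-6

Exporter X's profit: π = q_X(164 − (q_X + q_Z)) − 58q_X.
∂π/∂q_X = 106 − 2q_X − q_Z = 0, so q_X = 53 − 0.5q_Z.
The reaction-function slope is −0.5, so a 12-unit rise in q_Z moves q_X by −0.5 × 12 = −6. X's best response falls — the actions are strategic substitutes.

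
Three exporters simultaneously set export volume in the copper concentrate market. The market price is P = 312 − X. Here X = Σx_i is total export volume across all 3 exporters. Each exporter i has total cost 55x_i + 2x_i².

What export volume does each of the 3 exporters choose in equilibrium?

A representative exporter's profit is π_i = x_i(312 − X) − 55x_i − 2x_i², with X = x_i + Σ_{j≠i} x_j.
First-order condition: 257 − 6x_i − Σ_{j≠i} x_j = 0.
In a symmetric equilibrium every exporter chooses the same x, so Σ_{j≠i} x_j = 2x. The condition becomes 257 − 8x = 0, giving x = 257/8 = 32.125.

32.125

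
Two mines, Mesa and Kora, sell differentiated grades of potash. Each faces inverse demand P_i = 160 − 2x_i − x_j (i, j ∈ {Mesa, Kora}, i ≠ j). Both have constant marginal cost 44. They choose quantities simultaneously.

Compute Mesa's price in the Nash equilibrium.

90.4

Mine Mesa's profit: π = x_{Mesa}(160 − 2x_{Mesa} − x_{Kora}) − 44x_{Mesa}.
∂π/∂x_{Mesa} = 116 − 4x_{Mesa} − x_{Kora} = 0 ⇒ x_{Mesa} = 29 − 0.25x_{Kora}.
Setting x_{Mesa} = x_{Kora} in the reaction function: x_{Mesa} = 29 − 0.25x_{Mesa}, so x_{Mesa} = 29 / 1.25 = 23.2.
P_{Mesa} = 160 − 2·23.2 − 23.2 = 90.4.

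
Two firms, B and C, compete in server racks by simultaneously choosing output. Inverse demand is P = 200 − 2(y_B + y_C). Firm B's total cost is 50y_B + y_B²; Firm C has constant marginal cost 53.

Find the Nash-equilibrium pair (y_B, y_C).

Firm B's profit: π = y_B(200 − 2(y_B + y_C)) − 50y_B − y_B².
∂π/∂y_B = 150 − 6y_B − 2y_C = 0, so y_B = 25 − (1/3)y_C.
For C: ∂π/∂y_C = 147 − 4y_C − 2y_B = 0 ⇒ y_C = 36.75 − 0.5y_B.
Plugging y_C into B's best response: y_B = 25 − (1/3)(36.75 − 0.5y_B) ⇒ (5/6)y_B = 12.75, so y_B = 15.3.
Then y_C = 36.75 − 0.5·15.3 = 29.1.

15.3, 29.1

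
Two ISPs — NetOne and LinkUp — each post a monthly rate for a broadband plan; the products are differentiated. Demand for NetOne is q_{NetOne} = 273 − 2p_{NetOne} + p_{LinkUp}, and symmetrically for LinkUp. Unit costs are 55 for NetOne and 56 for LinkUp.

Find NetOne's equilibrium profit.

NetOne's profit: π = (p_{NetOne} − 55)(273 − 2p_{NetOne} + p_{LinkUp}).
∂π/∂p_{NetOne} = 383 − 4p_{NetOne} + p_{LinkUp} = 0 ⇒ p_{NetOne} = 95.75 + 0.25p_{LinkUp}.
Similarly p_{LinkUp} = 96.25 + 0.25p_{NetOne}.
Plugging p_{LinkUp} into NetOne's best response: p_{NetOne} = 95.75 + 0.25(96.25 + 0.25p_{NetOne}) ⇒ 0.9375p_{NetOne} = 119.8125, so p_{NetOne} = 127.8.
Then p_{LinkUp} = 96.25 + 0.25·127.8 = 128.2.
q_{NetOne} = 273 − 2·127.8 + 128.2 = 145.6.
Profit = (127.8 − 55)·145.6 = 10599.68.

10599.68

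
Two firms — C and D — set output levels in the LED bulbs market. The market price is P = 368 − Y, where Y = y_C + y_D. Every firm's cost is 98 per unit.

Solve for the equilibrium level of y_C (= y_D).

Firm C's profit: π = y_C(368 − (y_C + y_D)) − 98y_C.
∂π/∂y_C = 270 − 2y_C − y_D = 0, so y_C = 135 − 0.5y_D.
The game is symmetric, so in equilibrium y_D = y_C: the reaction function gives 1.5y_C = 135, hence y_C = 90.

90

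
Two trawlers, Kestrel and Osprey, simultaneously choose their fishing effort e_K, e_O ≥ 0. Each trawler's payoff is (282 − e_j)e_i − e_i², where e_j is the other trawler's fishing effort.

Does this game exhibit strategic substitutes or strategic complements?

Kestrel's payoff is (282 − e_O)e_K − e_K².
∂π/∂e_K = 282 − e_O − 2e_K = 0, so e_K = 141 − 0.5e_O.
The best-response slope de_K/de_O = −0.5 < 0: the reaction function is downward-sloping, so the choices are strategic substitutes.

strategic substitutes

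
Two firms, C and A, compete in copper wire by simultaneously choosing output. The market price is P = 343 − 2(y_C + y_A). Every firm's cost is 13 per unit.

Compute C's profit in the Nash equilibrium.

Firm C's profit: π = y_C(343 − 2(y_C + y_A)) − 13y_C.
∂π/∂y_C = 330 − 4y_C − 2y_A = 0, so y_C = 82.5 − 0.5y_A.
The game is symmetric, so in equilibrium y_A = y_C: the reaction function gives 1.5y_C = 82.5, hence y_C = 55.
Price P = 343 − 2·110 = 123.
C's profit: (123 − 13)·55 = 6050.

6050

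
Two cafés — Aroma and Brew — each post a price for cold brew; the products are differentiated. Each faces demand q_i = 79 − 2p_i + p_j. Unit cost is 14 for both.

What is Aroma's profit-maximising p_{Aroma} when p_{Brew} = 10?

29.25

Aroma's profit: π = (p_{Aroma} − 14)(79 − 2p_{Aroma} + p_{Brew}).
∂π/∂p_{Aroma} = 107 − 4p_{Aroma} + p_{Brew} = 0 ⇒ p_{Aroma} = 26.75 + 0.25p_{Brew}.
At p_{Brew} = 10: p_{Aroma} = 26.75 + 0.25·10 = 29.25.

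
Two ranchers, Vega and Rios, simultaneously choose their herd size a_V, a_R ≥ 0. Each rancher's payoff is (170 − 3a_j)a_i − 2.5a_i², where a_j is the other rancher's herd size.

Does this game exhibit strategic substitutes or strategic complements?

strategic substitutes

Vega's payoff is (170 − 3a_R)a_V − 2.5a_V².
∂π/∂a_V = 170 − 3a_R − 5a_V = 0, so a_V = 34 − 0.6a_R.
The best-response slope da_V/da_R = −0.6 < 0: the reaction function is downward-sloping, so the choices are strategic substitutes.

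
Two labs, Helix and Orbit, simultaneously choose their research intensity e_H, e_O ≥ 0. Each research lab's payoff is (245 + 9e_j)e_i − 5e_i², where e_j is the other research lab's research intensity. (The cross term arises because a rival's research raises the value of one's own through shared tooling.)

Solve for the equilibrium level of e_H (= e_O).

Helix's payoff is (245 + 9e_O)e_H − 5e_H².
∂π/∂e_H = 245 + 9e_O − 10e_H = 0, so e_H = 24.5 + 0.9e_O.
Setting e_H = e_O in the reaction function: e_H = 24.5 + 0.9e_H, so e_H = 24.5 / 0.1 = 245.

245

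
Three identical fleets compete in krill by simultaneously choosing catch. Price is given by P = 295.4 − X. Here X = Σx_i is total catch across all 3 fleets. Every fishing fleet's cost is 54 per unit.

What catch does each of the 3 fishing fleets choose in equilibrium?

A representative fishing fleet's profit is π_i = x_i(295.4 − X) − 54x_i, with X = x_i + Σ_{j≠i} x_j.
First-order condition: 241.4 − 2x_i − Σ_{j≠i} x_j = 0.
Imposing symmetry (x_j = x for all j) turns Σ_{j≠i} x_j into 2x, so 241.4 = 4x and x = 60.35.

60.35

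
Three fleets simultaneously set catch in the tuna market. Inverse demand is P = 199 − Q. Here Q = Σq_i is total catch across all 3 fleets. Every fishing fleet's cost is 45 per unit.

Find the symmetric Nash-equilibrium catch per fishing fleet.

A representative fishing fleet's profit is π_i = q_i(199 − Q) − 45q_i, with Q = q_i + Σ_{j≠i} q_j.
First-order condition: 154 − 2q_i − Σ_{j≠i} q_j = 0.
Imposing symmetry (q_j = q for all j) turns Σ_{j≠i} q_j into 2q, so 154 = 4q and q = 38.5.

38.5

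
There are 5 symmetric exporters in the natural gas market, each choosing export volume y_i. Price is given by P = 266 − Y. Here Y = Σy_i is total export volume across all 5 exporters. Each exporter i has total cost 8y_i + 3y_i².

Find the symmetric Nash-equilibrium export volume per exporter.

A representative exporter's profit is π_i = y_i(266 − Y) − 8y_i − 3y_i², with Y = y_i + Σ_{j≠i} y_j.
First-order condition: 258 − 8y_i − Σ_{j≠i} y_j = 0.
With identical exporters, set every y_j = y: then 258 − 8y − 4y = 0, i.e. y = 258/12 = 21.5.

21.5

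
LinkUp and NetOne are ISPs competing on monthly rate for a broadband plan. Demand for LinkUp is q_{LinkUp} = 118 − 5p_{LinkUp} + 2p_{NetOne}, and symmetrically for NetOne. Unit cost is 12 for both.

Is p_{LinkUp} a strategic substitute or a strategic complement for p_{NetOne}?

strategic complements

LinkUp's profit: π = (p_{LinkUp} − 12)(118 − 5p_{LinkUp} + 2p_{NetOne}).
∂π/∂p_{LinkUp} = 178 − 10p_{LinkUp} + 2p_{NetOne} = 0 ⇒ p_{LinkUp} = 17.8 + 0.2p_{NetOne}.
The best-response slope dp_{LinkUp}/dp_{NetOne} = 0.2 > 0: the reaction function is upward-sloping, so the choices are strategic complements.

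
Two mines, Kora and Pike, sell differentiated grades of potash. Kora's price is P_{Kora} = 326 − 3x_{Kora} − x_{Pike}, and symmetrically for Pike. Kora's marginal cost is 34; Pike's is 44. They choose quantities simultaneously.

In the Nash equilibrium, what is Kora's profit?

5292

Mine Kora's profit: π = x_{Kora}(326 − 3x_{Kora} − x_{Pike}) − 34x_{Kora}.
∂π/∂x_{Kora} = 292 − 6x_{Kora} − x_{Pike} = 0 ⇒ x_{Kora} = 146/3 − (1/6)x_{Pike}.
Similarly x_{Pike} = 47 − (1/6)x_{Kora}.
Substituting the second reaction function into the first: x_{Kora} = 146/3 − (1/6)(47 − (1/6)x_{Kora}), which gives (35/36)x_{Kora} = 245/6 ⇒ x_{Kora} = 42.
Then x_{Pike} = 47 − (1/6)·42 = 40.
P_{Kora} = 326 − 3·42 − 40 = 160.
Profit = (160 − 34)·42 = 5292.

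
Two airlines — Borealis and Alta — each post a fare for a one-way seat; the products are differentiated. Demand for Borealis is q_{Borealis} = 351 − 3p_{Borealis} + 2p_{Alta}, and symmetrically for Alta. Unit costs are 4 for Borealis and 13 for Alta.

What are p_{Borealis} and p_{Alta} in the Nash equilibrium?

92.4375, 95.8125

Borealis's profit: π = (p_{Borealis} − 4)(351 − 3p_{Borealis} + 2p_{Alta}).
∂π/∂p_{Borealis} = 363 − 6p_{Borealis} + 2p_{Alta} = 0 ⇒ p_{Borealis} = 60.5 + (1/3)p_{Alta}.
Similarly p_{Alta} = 65 + (1/3)p_{Borealis}.
Plugging p_{Alta} into Borealis's best response: p_{Borealis} = 60.5 + (1/3)(65 + (1/3)p_{Borealis}) ⇒ (8/9)p_{Borealis} = 493/6, so p_{Borealis} = 92.4375.
Then p_{Alta} = 65 + (1/3)·92.4375 = 95.8125.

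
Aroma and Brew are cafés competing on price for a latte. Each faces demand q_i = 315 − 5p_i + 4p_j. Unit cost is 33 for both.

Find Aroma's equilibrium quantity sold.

Aroma's profit: π = (p_{Aroma} − 33)(315 − 5p_{Aroma} + 4p_{Brew}).
∂π/∂p_{Aroma} = 480 − 10p_{Aroma} + 4p_{Brew} = 0 ⇒ p_{Aroma} = 48 + 0.4p_{Brew}.
By symmetry p_{Brew} = p_{Aroma}; substituting into the reaction function, 0.6p_{Aroma} = 48 and p_{Aroma} = 80.
q_{Aroma} = 315 − 5·80 + 4·80 = 235.

235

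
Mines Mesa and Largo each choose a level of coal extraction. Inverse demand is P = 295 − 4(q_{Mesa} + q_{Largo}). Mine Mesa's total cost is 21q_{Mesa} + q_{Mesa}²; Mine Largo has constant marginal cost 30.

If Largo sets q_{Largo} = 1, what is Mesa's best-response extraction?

27

Mine Mesa's profit: π = q_{Mesa}(295 − 4(q_{Mesa} + q_{Largo})) − 21q_{Mesa} − q_{Mesa}².
∂π/∂q_{Mesa} = 274 − 10q_{Mesa} − 4q_{Largo} = 0, so q_{Mesa} = 27.4 − 0.4q_{Largo}.
At q_{Largo} = 1: q_{Mesa} = 27.4 − 0.4·1 = 27.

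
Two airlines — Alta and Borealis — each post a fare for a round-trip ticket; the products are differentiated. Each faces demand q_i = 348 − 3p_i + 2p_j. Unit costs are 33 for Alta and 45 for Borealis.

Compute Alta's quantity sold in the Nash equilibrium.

243

Alta's profit: π = (p_{Alta} − 33)(348 − 3p_{Alta} + 2p_{Borealis}).
∂π/∂p_{Alta} = 447 − 6p_{Alta} + 2p_{Borealis} = 0 ⇒ p_{Alta} = 74.5 + (1/3)p_{Borealis}.
Similarly p_{Borealis} = 80.5 + (1/3)p_{Alta}.
Substituting the second reaction function into the first: p_{Alta} = 74.5 + (1/3)(80.5 + (1/3)p_{Alta}), which gives (8/9)p_{Alta} = 304/3 ⇒ p_{Alta} = 114.
Then p_{Borealis} = 80.5 + (1/3)·114 = 118.5.
q_{Alta} = 348 − 3·114 + 2·118.5 = 243.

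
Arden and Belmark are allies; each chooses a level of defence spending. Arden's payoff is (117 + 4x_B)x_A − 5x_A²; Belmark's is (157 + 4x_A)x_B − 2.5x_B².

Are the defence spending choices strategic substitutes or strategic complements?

strategic complements

Expanding Arden's payoff: 117x_A + 4x_Bx_A − 5x_A².
∂π/∂x_A = 117 + 4x_B − 10x_A = 0, so x_A = 11.7 + 0.4x_B.
The best-response slope dx_A/dx_B = 0.4 > 0: the reaction function is upward-sloping, so the choices are strategic complements.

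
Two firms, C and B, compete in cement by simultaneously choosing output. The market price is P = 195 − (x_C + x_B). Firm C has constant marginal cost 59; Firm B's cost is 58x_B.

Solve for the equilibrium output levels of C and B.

45, 46

Firm C's profit: π = x_C(195 − (x_C + x_B)) − 59x_C.
∂π/∂x_C = 136 − 2x_C − x_B = 0, so x_C = 68 − 0.5x_B.
By the same steps for B: x_B = 68.5 − 0.5x_C.
Plugging x_B into C's best response: x_C = 68 − 0.5(68.5 − 0.5x_C) ⇒ 0.75x_C = 33.75, so x_C = 45.
Then x_B = 68.5 − 0.5·45 = 46.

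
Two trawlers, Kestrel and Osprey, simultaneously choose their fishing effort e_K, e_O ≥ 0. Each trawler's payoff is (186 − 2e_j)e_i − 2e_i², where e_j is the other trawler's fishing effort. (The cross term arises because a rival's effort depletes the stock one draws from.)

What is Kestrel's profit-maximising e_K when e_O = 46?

Kestrel's payoff is (186 − 2e_O)e_K − 2e_K².
∂π/∂e_K = 186 − 2e_O − 4e_K = 0, so e_K = 46.5 − 0.5e_O.
At e_O = 46: e_K = 46.5 − 0.5·46 = 23.5.

23.5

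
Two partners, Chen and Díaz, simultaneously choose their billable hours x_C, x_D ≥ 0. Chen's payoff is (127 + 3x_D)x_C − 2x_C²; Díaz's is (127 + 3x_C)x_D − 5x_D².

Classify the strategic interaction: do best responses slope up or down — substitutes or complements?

strategic complements

Expanding Chen's payoff: 127x_C + 3x_Dx_C − 2x_C².
∂π/∂x_C = 127 + 3x_D − 4x_C = 0, so x_C = 31.75 + 0.75x_D.
The best-response slope dx_C/dx_D = 0.75 > 0: the reaction function is upward-sloping, so the choices are strategic complements.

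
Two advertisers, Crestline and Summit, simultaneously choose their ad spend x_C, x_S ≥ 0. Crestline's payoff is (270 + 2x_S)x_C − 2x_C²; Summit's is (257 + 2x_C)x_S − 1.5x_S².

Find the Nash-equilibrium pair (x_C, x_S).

165.5, 196

Expanding Crestline's payoff: 270x_C + 2x_Sx_C − 2x_C².
∂π/∂x_C = 270 + 2x_S − 4x_C = 0, so x_C = 67.5 + 0.5x_S.
Likewise for Summit: x_S = 257/3 + (2/3)x_C.
Solving the two reaction functions simultaneously: (1 − (0.5)(2/3))x_C = 67.5 + 0.5·(257/3), so (2/3)x_C = 331/3 and x_C = 165.5.
Then x_S = 257/3 + (2/3)·165.5 = 196.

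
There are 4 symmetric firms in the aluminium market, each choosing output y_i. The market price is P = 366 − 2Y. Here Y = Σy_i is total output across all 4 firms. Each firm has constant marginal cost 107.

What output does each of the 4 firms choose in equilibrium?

A representative firm's profit is π_i = y_i(366 − 2Y) − 107y_i, with Y = y_i + Σ_{j≠i} y_j.
First-order condition: 259 − 4y_i − 2Σ_{j≠i} y_j = 0.
In a symmetric equilibrium every firm chooses the same y, so Σ_{j≠i} y_j = 3y. The condition becomes 259 − 10y = 0, giving y = 259/10 = 25.9.

25.9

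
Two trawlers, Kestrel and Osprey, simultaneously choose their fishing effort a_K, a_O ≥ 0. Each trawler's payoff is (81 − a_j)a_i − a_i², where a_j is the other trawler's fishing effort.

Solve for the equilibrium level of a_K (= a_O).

Kestrel's payoff is (81 − a_O)a_K − a_K².
∂π/∂a_K = 81 − a_O − 2a_K = 0, so a_K = 40.5 − 0.5a_O.
Setting a_K = a_O in the reaction function: a_K = 40.5 − 0.5a_K, so a_K = 40.5 / 1.5 = 27.

27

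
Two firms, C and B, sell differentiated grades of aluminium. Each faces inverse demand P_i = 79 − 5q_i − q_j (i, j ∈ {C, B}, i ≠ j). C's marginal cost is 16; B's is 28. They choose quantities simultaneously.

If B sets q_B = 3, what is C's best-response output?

Firm C's profit: π = q_C(79 − 5q_C − q_B) − 16q_C.
∂π/∂q_C = 63 − 10q_C − q_B = 0 ⇒ q_C = 6.3 − 0.1q_B.
At q_B = 3: q_C = 6.3 − 0.1·3 = 6.

6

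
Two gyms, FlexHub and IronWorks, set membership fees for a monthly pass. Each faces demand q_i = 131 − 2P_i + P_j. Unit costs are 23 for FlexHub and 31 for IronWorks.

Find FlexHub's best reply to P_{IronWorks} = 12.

47.25

FlexHub's profit: π = (P_{FlexHub} − 23)(131 − 2P_{FlexHub} + P_{IronWorks}).
∂π/∂P_{FlexHub} = 177 − 4P_{FlexHub} + P_{IronWorks} = 0 ⇒ P_{FlexHub} = 44.25 + 0.25P_{IronWorks}.
At P_{IronWorks} = 12: P_{FlexHub} = 44.25 + 0.25·12 = 47.25.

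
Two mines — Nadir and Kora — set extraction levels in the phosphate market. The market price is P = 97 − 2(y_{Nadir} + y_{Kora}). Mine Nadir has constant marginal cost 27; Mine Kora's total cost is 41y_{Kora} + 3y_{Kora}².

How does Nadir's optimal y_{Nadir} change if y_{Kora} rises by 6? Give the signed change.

-3

Mine Nadir's profit: π = y_{Nadir}(97 − 2(y_{Nadir} + y_{Kora})) − 27y_{Nadir}.
∂π/∂y_{Nadir} = 70 − 4y_{Nadir} − 2y_{Kora} = 0, so y_{Nadir} = 17.5 − 0.5y_{Kora}.
The reaction-function slope is −0.5, so a 6-unit rise in y_{Kora} moves y_{Nadir} by −0.5 × 6 = −3. Nadir's best response falls — the actions are strategic substitutes.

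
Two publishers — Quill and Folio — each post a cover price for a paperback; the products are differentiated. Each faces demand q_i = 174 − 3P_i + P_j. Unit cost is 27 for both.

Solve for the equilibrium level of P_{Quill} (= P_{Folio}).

51

Quill's profit: π = (P_{Quill} − 27)(174 − 3P_{Quill} + P_{Folio}).
∂π/∂P_{Quill} = 255 − 6P_{Quill} + P_{Folio} = 0 ⇒ P_{Quill} = 42.5 + (1/6)P_{Folio}.
The game is symmetric, so in equilibrium P_{Folio} = P_{Quill}: the reaction function gives (5/6)P_{Quill} = 42.5, hence P_{Quill} = 51.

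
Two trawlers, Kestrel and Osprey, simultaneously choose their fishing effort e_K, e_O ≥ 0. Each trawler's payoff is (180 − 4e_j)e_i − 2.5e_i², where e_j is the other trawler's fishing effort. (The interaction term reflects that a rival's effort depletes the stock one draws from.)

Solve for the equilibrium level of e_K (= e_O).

Kestrel's payoff is (180 − 4e_O)e_K − 2.5e_K².
∂π/∂e_K = 180 − 4e_O − 5e_K = 0, so e_K = 36 − 0.8e_O.
Setting e_K = e_O in the reaction function: e_K = 36 − 0.8e_K, so e_K = 36 / 1.8 = 20.

20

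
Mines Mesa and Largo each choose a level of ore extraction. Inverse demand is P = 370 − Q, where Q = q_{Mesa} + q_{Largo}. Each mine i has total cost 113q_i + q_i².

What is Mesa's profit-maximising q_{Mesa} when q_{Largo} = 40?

Mine Mesa's profit: π = q_{Mesa}(370 − (q_{Mesa} + q_{Largo})) − 113q_{Mesa} − q_{Mesa}².
∂π/∂q_{Mesa} = 257 − 4q_{Mesa} − q_{Largo} = 0, so q_{Mesa} = 64.25 − 0.25q_{Largo}.
At q_{Largo} = 40: q_{Mesa} = 64.25 − 0.25·40 = 54.25.

54.25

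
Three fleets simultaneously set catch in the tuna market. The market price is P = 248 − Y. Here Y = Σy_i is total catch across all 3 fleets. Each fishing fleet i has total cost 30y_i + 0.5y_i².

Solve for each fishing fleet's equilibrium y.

A representative fishing fleet's profit is π_i = y_i(248 − Y) − 30y_i − 0.5y_i², with Y = y_i + Σ_{j≠i} y_j.
First-order condition: 218 − 3y_i − Σ_{j≠i} y_j = 0.
In a symmetric equilibrium every fishing fleet chooses the same y, so Σ_{j≠i} y_j = 2y. The condition becomes 218 − 5y = 0, giving y = 218/5 = 43.6.

43.6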